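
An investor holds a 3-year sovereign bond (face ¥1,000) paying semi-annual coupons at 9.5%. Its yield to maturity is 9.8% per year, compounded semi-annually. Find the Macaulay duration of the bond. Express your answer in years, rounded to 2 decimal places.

Periodic yield y = 0.049. Discount each cash flow and weight by its period:
  t   CF        PV=CF/(1+0.049)^t    t·PV
  1        47.50        45.2812        45.2812
  2        47.50        43.1661        86.3322
  3        47.50        41.1497       123.4492
  4        47.50        39.2276       156.9104
  5        47.50        37.3952       186.9761
  6     1,047.50       786.1422     4,716.8531
  Σ                    992.3621     5,315.8022
Price P = Σ PV = 992.3621.
Macaulay duration = Σ(t·PV) / P = 5,315.8022 / 992.3621 = 5.35672 half-year periods.
In years: 5.35672 / 2 = 2.67836 years.

2.68 years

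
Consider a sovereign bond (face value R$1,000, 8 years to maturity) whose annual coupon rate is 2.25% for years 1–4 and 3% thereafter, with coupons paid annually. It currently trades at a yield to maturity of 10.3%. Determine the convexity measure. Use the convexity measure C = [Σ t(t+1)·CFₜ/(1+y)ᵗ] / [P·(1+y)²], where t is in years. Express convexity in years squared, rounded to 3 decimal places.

50.896

With y = 0.103:
  t   CF        PV=CF/(1+0.103)^t    t·PV        t(t+1)·PV
  1        22.50        20.3989        20.3989          40.7978
  2        22.50        18.4940        36.9881         110.9642
  3        22.50        16.7670        50.3011         201.2043
  4        22.50        15.2013        60.8052         304.0258
  5        30.00        18.3757        91.8785         551.2707
  6        30.00        16.6597        99.9584         699.7090
  7        30.00        15.1040       105.7282         845.8253
  8     1,030.00       470.1464     3,761.1713      33,850.5416
  Σ                    591.1471     4,227.2295      36,604.3388
P = 591.1471.
Convexity = Σ t(t+1)·PV / [P·(1+y)²] = 36,604.3388 / (591.1471 × 1.216609) = 50.89627.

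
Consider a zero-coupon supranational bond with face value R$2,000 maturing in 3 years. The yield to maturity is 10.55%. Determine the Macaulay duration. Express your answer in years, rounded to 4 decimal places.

A zero-coupon bond has a single cash flow at maturity, so its Macaulay duration equals its maturity: 3 years.

3.0000 years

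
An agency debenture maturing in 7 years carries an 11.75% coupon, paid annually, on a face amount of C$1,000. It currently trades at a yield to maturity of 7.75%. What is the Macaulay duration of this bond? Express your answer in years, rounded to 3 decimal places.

5.319 years

Periodic yield y = 0.0775. Discount each cash flow and weight by its year:
  t   CF        PV=CF/(1+0.0775)^t    t·PV
  1       117.50       109.0487       109.0487
  2       117.50       101.2053       202.4106
  3       117.50        93.9260       281.7781
  4       117.50        87.1703       348.6814
  5       117.50        80.9005       404.5027
  6       117.50        75.0817       450.4903
  7     1,117.50       662.7147     4,639.0026
  Σ                  1,210.0474     6,435.9145
Price P = Σ PV = 1,210.0474.
Macaulay duration = Σ(t·PV) / P = 6,435.9145 / 1,210.0474 = 5.31873 years.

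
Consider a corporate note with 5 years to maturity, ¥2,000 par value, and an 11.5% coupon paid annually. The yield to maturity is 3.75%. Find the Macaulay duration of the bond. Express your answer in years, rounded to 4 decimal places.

4.2066 years

Periodic yield y = 0.0375. Discount each cash flow and weight by its year:
  t   CF        PV=CF/(1+0.0375)^t    t·PV
  1       230.00       221.6867       221.6867
  2       230.00       213.6740       427.3479
  3       230.00       205.9508       617.8525
  4       230.00       198.5068       794.0272
  5     2,230.00     1,855.0872     9,275.4362
  Σ                  2,694.9056    11,336.3505
Price P = Σ PV = 2,694.9056.
Macaulay duration = Σ(t·PV) / P = 11,336.3505 / 2,694.9056 = 4.20659 years.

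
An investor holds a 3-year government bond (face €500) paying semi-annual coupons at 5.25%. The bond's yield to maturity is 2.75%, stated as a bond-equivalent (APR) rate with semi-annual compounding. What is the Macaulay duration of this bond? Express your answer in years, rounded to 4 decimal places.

2.8220 years

Periodic yield y = 0.01375. Discount each cash flow and weight by its period:
  t   CF        PV=CF/(1+0.01375)^t    t·PV
  1       13.125        12.9470        12.9470
  2       13.125        12.7714        25.5427
  3       13.125        12.5981        37.7944
  4       13.125        12.4273        49.7091
  5       13.125        12.2587        61.2936
  6      513.125       472.7570     2,836.5420
  Σ                    535.7595     3,023.8289
Price P = Σ PV = 535.7595.
Macaulay duration = Σ(t·PV) / P = 3,023.8289 / 535.7595 = 5.64400 half-year periods.
In years: 5.64400 / 2 = 2.82200 years.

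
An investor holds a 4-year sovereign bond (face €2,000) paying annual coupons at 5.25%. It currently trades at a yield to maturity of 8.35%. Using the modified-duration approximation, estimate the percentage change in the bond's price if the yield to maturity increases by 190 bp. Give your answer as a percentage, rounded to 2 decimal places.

Periodic yield y = 0.0835. Modified duration first:
  t   CF        PV=CF/(1+0.0835)^t    t·PV
  1       105.00        96.9082        96.9082
  2       105.00        89.4399       178.8799
  3       105.00        82.5472       247.6417
  4     2,105.00     1,527.3425     6,109.3700
  Σ                  1,796.2378     6,632.7998
P = 1,796.2378; D_Mac = 3.69261 yrs; D_mod = 3.69261/(1+0.0835) = 3.40804 yrs.
ΔP/P ≈ -D_mod · Δy = -3.40804 × (+0.019) = -0.064753 = -6.4753%.

-6.48%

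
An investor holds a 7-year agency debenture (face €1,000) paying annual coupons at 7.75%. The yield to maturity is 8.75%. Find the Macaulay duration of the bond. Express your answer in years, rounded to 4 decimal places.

5.6186 years

Periodic yield y = 0.0875. Discount each cash flow and weight by its year:
  t   CF        PV=CF/(1+0.0875)^t    t·PV
  1        77.50        71.2644        71.2644
  2        77.50        65.5305       131.0609
  3        77.50        60.2579       180.7737
  4        77.50        55.4096       221.6382
  5        77.50        50.9513       254.7566
  6        77.50        46.8518       281.1107
  7     1,077.50       598.9801     4,192.8609
  Σ                    949.2455     5,333.4653
Price P = Σ PV = 949.2455.
Macaulay duration = Σ(t·PV) / P = 5,333.4653 / 949.2455 = 5.61864 years.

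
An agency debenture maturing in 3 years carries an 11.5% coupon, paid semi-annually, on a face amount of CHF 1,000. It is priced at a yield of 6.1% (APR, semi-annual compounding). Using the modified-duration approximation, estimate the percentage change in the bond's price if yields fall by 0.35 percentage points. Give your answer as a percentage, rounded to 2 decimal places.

Periodic yield y = 0.0305. Modified duration first:
  t   CF        PV=CF/(1+0.0305)^t    t·PV
  1        57.50        55.7982        55.7982
  2        57.50        54.1467       108.2934
  3        57.50        52.5441       157.6323
  4        57.50        50.9889       203.9557
  5        57.50        49.4798       247.3990
  6     1,057.50       883.0644     5,298.3867
  Σ                  1,146.0221     6,071.4651
P = 1,146.0221; D_Mac = 5.29786 half-year periods = 2.64893 yrs; D_mod = 2.64893/(1+0.0305) = 2.57053 yrs.
ΔP/P ≈ -D_mod · Δy = -2.57053 × (-0.0035) = +0.008997 = +0.8997%.

+0.90%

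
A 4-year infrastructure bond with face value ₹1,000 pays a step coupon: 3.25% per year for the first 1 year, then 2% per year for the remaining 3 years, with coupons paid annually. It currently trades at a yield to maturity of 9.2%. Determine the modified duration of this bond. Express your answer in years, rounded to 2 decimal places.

3.50 years

Periodic yield y = 0.092. First find Macaulay duration:
  t   CF        PV=CF/(1+0.092)^t    t·PV
  1        32.50        29.7619        29.7619
  2        20.00        16.7720        33.5440
  3        20.00        15.3590        46.0769
  4     1,020.00       717.3145     2,869.2581
  Σ                    779.2074     2,978.6409
P = 779.2074; Macaulay duration = 2,978.6409 / 779.2074 = 3.82265 years.
Modified duration = D_Mac / (1 + y) = 3.82265 / 1.092 = 3.50060 years.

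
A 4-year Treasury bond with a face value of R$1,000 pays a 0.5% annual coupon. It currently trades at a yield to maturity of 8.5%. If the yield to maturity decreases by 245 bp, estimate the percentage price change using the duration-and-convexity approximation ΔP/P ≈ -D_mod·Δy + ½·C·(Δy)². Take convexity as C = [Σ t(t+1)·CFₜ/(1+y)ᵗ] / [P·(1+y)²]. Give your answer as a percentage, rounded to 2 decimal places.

With y = 0.085:
  t   CF        PV=CF/(1+0.085)^t    t·PV        t(t+1)·PV
  1         5.00         4.6083         4.6083           9.2166
  2         5.00         4.2473         8.4946          25.4837
  3         5.00         3.9145        11.7436          46.9745
  4     1,005.00       725.1822     2,900.7286      14,503.6431
  Σ                    737.9523     2,925.5751      14,585.3178
P = 737.9523; D_Mac = 3.96445 yrs; D_mod = 3.65387 yrs; C = 16.78913.
Duration effect: -3.65387 × (-0.0245) = +0.089520
Convexity effect: 0.5 × 16.78913 × (-0.0245)² = +0.0050388
ΔP/P ≈ +0.089520 + 0.0050388 = +0.094559 = +9.4559%.

+9.46%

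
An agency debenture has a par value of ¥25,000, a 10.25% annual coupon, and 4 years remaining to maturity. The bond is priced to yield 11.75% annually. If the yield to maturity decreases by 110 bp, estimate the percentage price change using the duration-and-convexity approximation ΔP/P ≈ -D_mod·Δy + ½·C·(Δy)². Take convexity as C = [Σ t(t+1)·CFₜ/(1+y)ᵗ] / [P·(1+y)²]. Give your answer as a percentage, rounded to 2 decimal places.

+3.49%

With y = 0.1175:
  t   CF        PV=CF/(1+0.1175)^t    t·PV        t(t+1)·PV
  1     2,562.50     2,293.0649     2,293.0649       4,586.1298
  2     2,562.50     2,051.9596     4,103.9192      12,311.7577
  3     2,562.50     1,836.2055     5,508.6164      22,034.4657
  4    27,562.50    17,673.7407    70,694.9629     353,474.8145
  Σ                 23,854.9707    82,600.5635     392,407.1677
P = 23,854.9707; D_Mac = 3.46261 yrs; D_mod = 3.09854 yrs; C = 13.17234.
Duration effect: -3.09854 × (-0.011) = +0.034084
Convexity effect: 0.5 × 13.17234 × (-0.011)² = +0.0007969
ΔP/P ≈ +0.034084 + 0.0007969 = +0.034881 = +3.4881%.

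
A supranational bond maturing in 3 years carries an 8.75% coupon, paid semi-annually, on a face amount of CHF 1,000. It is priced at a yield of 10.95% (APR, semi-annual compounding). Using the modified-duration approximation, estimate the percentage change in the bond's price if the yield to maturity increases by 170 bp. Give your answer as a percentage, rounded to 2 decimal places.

Periodic yield y = 0.05475. Modified duration first:
  t   CF        PV=CF/(1+0.05475)^t    t·PV
  1        43.75        41.4790        41.4790
  2        43.75        39.3259        78.6519
  3        43.75        37.2846       111.8538
  4        43.75        35.3492       141.3969
  5        43.75        33.5143       167.5716
  6     1,043.75       758.0525     4,548.3150
  Σ                    945.0056     5,089.2682
P = 945.0056; D_Mac = 5.38544 half-year periods = 2.69272 yrs; D_mod = 2.69272/(1+0.05475) = 2.55294 yrs.
ΔP/P ≈ -D_mod · Δy = -2.55294 × (+0.017) = -0.043400 = -4.3400%.

-4.34%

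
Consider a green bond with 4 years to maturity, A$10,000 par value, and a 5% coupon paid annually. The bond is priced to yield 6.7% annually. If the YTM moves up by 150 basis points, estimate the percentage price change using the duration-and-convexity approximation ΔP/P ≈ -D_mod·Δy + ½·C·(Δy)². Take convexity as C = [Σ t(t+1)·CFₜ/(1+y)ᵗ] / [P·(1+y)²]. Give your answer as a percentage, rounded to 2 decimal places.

With y = 0.067:
  t   CF        PV=CF/(1+0.067)^t    t·PV        t(t+1)·PV
  1       500.00       468.6036       468.6036         937.2071
  2       500.00       439.1786       878.3572       2,635.0716
  3       500.00       411.6013     1,234.8039       4,939.2157
  4    10,500.00     8,100.8692    32,403.4769     162,017.3845
  Σ                  9,420.2527    34,985.2416     170,528.8789
P = 9,420.2527; D_Mac = 3.71383 yrs; D_mod = 3.48063 yrs; C = 15.90034.
Duration effect: -3.48063 × (+0.015) = -0.052209
Convexity effect: 0.5 × 15.90034 × (0.015)² = +0.0017888
ΔP/P ≈ -0.052209 + 0.0017888 = -0.050421 = -5.0421%.

-5.04%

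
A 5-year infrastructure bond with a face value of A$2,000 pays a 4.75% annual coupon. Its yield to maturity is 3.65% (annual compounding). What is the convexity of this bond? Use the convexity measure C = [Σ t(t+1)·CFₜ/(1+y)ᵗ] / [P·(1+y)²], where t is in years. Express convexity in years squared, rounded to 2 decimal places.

24.80

With y = 0.0365:
  t   CF        PV=CF/(1+0.0365)^t    t·PV        t(t+1)·PV
  1        95.00        91.6546        91.6546         183.3092
  2        95.00        88.4270       176.8540         530.5621
  3        95.00        85.3131       255.9393       1,023.7571
  4        95.00        82.3088       329.2353       1,646.1764
  5     2,095.00     1,751.2070     8,756.0352      52,536.2113
  Σ                  2,098.9106     9,609.7184      55,920.0161
P = 2,098.9106.
Convexity = Σ t(t+1)·PV / [P·(1+y)²] = 55,920.0161 / (2,098.9106 × 1.074332) = 24.79903.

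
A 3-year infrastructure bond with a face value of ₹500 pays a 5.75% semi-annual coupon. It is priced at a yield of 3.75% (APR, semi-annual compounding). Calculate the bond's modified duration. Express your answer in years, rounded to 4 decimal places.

Periodic yield y = 0.01875. First find Macaulay duration:
  t   CF        PV=CF/(1+0.01875)^t    t·PV
  1       14.375        14.1104        14.1104
  2       14.375        13.8507        27.7015
  3       14.375        13.5958        40.7874
  4       14.375        13.3456        53.3823
  5       14.375        13.1000        65.4998
  6      514.375       460.1232     2,760.7391
  Σ                    528.1257     2,962.2205
P = 528.1257; Macaulay duration = 2,962.2205 / 528.1257 = 5.60893 half-year periods = 2.80447 years.
Modified duration = D_Mac / (1 + y) = 2.80447 / 1.01875 = 2.75285 years.

2.7528 years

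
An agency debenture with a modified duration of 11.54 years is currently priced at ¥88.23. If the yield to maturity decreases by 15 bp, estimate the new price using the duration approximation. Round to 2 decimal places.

¥89.76

Duration approximation: ΔP/P ≈ -D_mod · Δy = -11.54 × (-0.0015) = +0.017310.
New price ≈ 88.23 × (1 + 0.017310) = 89.7572613.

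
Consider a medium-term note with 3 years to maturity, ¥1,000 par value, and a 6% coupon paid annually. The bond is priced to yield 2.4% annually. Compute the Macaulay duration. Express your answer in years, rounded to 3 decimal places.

Periodic yield y = 0.024. Discount each cash flow and weight by its year:
  t   CF        PV=CF/(1+0.024)^t    t·PV
  1        60.00        58.5938        58.5938
  2        60.00        57.2205       114.4409
  3     1,060.00       987.2019     2,961.6058
  Σ                  1,103.0161     3,134.6405
Price P = Σ PV = 1,103.0161.
Macaulay duration = Σ(t·PV) / P = 3,134.6405 / 1,103.0161 = 2.84188 years.

2.842 years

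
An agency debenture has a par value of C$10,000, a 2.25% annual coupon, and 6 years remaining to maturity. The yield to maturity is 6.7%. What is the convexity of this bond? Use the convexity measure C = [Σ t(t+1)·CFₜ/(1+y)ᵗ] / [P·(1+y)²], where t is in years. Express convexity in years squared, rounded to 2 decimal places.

33.89

With y = 0.067:
  t   CF        PV=CF/(1+0.067)^t    t·PV        t(t+1)·PV
  1       225.00       210.8716       210.8716         421.7432
  2       225.00       197.6304       395.2607       1,185.7822
  3       225.00       185.2206       555.6618       2,222.6471
  4       225.00       173.5901       694.3602       3,471.8011
  5       225.00       162.6898       813.4492       4,880.6951
  6    10,225.00     6,929.0995    41,574.5972     291,022.1806
  Σ                  7,859.1020    44,244.2007     303,204.8493
P = 7,859.1020.
Convexity = Σ t(t+1)·PV / [P·(1+y)²] = 303,204.8493 / (7,859.1020 × 1.138489) = 33.88710.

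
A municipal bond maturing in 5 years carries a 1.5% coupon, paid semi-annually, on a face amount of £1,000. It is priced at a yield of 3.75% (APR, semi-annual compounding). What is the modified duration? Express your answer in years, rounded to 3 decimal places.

Periodic yield y = 0.01875. First find Macaulay duration:
  t   CF        PV=CF/(1+0.01875)^t    t·PV
  1         7.50         7.3620         7.3620
  2         7.50         7.2265        14.4529
  3         7.50         7.0935        21.2804
  4         7.50         6.9629        27.8516
  5         7.50         6.8348        34.1738
  6         7.50         6.7090        40.2538
  7         7.50         6.5855        46.0984
  8         7.50         6.4643        51.7143
  9         7.50         6.3453        57.1078
  10    1,007.50       836.6982     8,366.9821
  Σ                    898.2818     8,667.2770
P = 898.2818; Macaulay duration = 8,667.2770 / 898.2818 = 9.64873 half-year periods = 4.82436 years.
Modified duration = D_Mac / (1 + y) = 4.82436 / 1.01875 = 4.73557 years.

4.736 years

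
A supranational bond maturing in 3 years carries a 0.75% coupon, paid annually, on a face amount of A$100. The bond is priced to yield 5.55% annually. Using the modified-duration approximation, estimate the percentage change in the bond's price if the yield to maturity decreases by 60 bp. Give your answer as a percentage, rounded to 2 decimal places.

+1.69%

Periodic yield y = 0.0555. Modified duration first:
  t   CF        PV=CF/(1+0.0555)^t    t·PV
  1         0.75         0.7106         0.7106
  2         0.75         0.6732         1.3464
  3       100.75        85.6782       257.0346
  Σ                     87.0620       259.0916
P = 87.0620; D_Mac = 2.97594 yrs; D_mod = 2.97594/(1+0.0555) = 2.81946 yrs.
ΔP/P ≈ -D_mod · Δy = -2.81946 × (-0.006) = +0.016917 = +1.6917%.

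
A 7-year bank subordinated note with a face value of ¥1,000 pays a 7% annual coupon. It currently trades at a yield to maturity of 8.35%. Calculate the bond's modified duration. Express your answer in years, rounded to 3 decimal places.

Periodic yield y = 0.0835. First find Macaulay duration:
  t   CF        PV=CF/(1+0.0835)^t    t·PV
  1        70.00        64.6054        64.6054
  2        70.00        59.6266       119.2532
  3        70.00        55.0315       165.0945
  4        70.00        50.7905       203.1619
  5        70.00        46.8763       234.3816
  6        70.00        43.2638       259.5827
  7     1,070.00       610.3534     4,272.4738
  Σ                    930.5476     5,318.5532
P = 930.5476; Macaulay duration = 5,318.5532 / 930.5476 = 5.71551 years.
Modified duration = D_Mac / (1 + y) = 5.71551 / 1.0835 = 5.27504 years.

5.275 years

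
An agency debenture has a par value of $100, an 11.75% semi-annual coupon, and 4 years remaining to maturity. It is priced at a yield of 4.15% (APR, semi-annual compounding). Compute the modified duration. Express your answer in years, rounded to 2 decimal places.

3.33 years

Periodic yield y = 0.02075. First find Macaulay duration:
  t   CF        PV=CF/(1+0.02075)^t    t·PV
  1        5.875         5.7556         5.7556
  2        5.875         5.6386        11.2771
  3        5.875         5.5239        16.5718
  4        5.875         5.4117        21.6466
  5        5.875         5.3016        26.5082
  6        5.875         5.1939        31.1633
  7        5.875         5.0883        35.6181
  8      105.875        89.8335       718.6680
  Σ                    127.7471       867.2087
P = 127.7471; Macaulay duration = 867.2087 / 127.7471 = 6.78848 half-year periods = 3.39424 years.
Modified duration = D_Mac / (1 + y) = 3.39424 / 1.02075 = 3.32524 years.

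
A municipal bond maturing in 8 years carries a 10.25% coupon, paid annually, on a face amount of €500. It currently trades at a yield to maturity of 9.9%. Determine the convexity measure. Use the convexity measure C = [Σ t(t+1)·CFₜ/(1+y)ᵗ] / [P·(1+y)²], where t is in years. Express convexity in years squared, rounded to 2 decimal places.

38.73

With y = 0.099:
  t   CF        PV=CF/(1+0.099)^t    t·PV        t(t+1)·PV
  1        51.25        46.6333        46.6333          93.2666
  2        51.25        42.4325        84.8650         254.5949
  3        51.25        38.6101       115.8303         463.3211
  4        51.25        35.1320       140.5281         702.6404
  5        51.25        31.9673       159.8363         959.0178
  6        51.25        29.0876       174.5255       1,221.6787
  7        51.25        26.4673       185.2713       1,482.1701
  8       551.25       259.0401     2,072.3211      18,650.8899
  Σ                    509.3702     2,979.8108      23,827.5795
P = 509.3702.
Convexity = Σ t(t+1)·PV / [P·(1+y)²] = 23,827.5795 / (509.3702 × 1.207801) = 38.73031.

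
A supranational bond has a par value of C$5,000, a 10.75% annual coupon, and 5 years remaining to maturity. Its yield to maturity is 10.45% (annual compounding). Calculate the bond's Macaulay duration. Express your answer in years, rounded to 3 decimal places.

Periodic yield y = 0.1045. Discount each cash flow and weight by its year:
  t   CF        PV=CF/(1+0.1045)^t    t·PV
  1       537.50       486.6455       486.6455
  2       537.50       440.6026       881.2051
  3       537.50       398.9159     1,196.7476
  4       537.50       361.1733     1,444.6930
  5     5,537.50     3,368.8769    16,844.3844
  Σ                  5,056.2141    20,853.6757
Price P = Σ PV = 5,056.2141.
Macaulay duration = Σ(t·PV) / P = 20,853.6757 / 5,056.2141 = 4.12437 years.

4.124 years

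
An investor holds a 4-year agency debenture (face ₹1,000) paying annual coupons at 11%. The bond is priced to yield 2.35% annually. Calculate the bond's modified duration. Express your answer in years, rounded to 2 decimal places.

Periodic yield y = 0.0235. First find Macaulay duration:
  t   CF        PV=CF/(1+0.0235)^t    t·PV
  1       110.00       107.4744       107.4744
  2       110.00       105.0067       210.0134
  3       110.00       102.5957       307.7871
  4     1,110.00     1,011.5133     4,046.0531
  Σ                  1,326.5900     4,671.3280
P = 1,326.5900; Macaulay duration = 4,671.3280 / 1,326.5900 = 3.52130 years.
Modified duration = D_Mac / (1 + y) = 3.52130 / 1.0235 = 3.44045 years.

3.44 years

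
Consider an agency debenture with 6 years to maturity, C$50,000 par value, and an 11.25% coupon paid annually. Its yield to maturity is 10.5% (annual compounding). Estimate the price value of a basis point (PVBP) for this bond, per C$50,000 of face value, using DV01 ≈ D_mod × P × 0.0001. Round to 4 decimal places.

Periodic yield y = 0.105.
  t   CF        PV=CF/(1+0.105)^t    t·PV
  1     5,625.00     5,090.4977     5,090.4977
  2     5,625.00     4,606.7853     9,213.5706
  3     5,625.00     4,169.0365    12,507.1094
  4     5,625.00     3,772.8837    15,091.5347
  5     5,625.00     3,414.3744    17,071.8718
  6    55,625.00    30,555.9898   183,335.9386
  Σ                 51,609.5673   242,310.5227
P = 51,609.5673; D_Mac = 4.69507 yrs; D_mod = 4.24893 yrs.
DV01 ≈ 4.24893 × 51,609.5673 × 0.0001 = 21.928554.

C$21.9286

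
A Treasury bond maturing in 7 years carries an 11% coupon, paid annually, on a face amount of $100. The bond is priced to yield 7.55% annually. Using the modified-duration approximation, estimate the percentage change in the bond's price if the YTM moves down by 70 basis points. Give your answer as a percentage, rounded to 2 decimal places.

+3.50%

Periodic yield y = 0.0755. Modified duration first:
  t   CF        PV=CF/(1+0.0755)^t    t·PV
  1        11.00        10.2278        10.2278
  2        11.00         9.5098        19.0196
  3        11.00         8.8422        26.5267
  4        11.00         8.2215        32.8860
  5        11.00         7.6444        38.2218
  6        11.00         7.1077        42.6463
  7       111.00        66.6884       466.8186
  Σ                    118.2418       636.3467
P = 118.2418; D_Mac = 5.38174 yrs; D_mod = 5.38174/(1+0.0755) = 5.00394 yrs.
ΔP/P ≈ -D_mod · Δy = -5.00394 × (-0.007) = +0.035028 = +3.5028%.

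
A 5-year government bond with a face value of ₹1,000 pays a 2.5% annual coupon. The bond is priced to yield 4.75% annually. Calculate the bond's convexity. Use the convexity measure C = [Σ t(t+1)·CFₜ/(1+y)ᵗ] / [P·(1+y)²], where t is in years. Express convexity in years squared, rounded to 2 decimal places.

With y = 0.0475:
  t   CF        PV=CF/(1+0.0475)^t    t·PV        t(t+1)·PV
  1        25.00        23.8663        23.8663          47.7327
  2        25.00        22.7841        45.5682         136.7046
  3        25.00        21.7509        65.2528         261.0112
  4        25.00        20.7646        83.0585         415.2923
  5     1,025.00       812.7439     4,063.7194      24,382.3164
  Σ                    901.9099     4,281.4652      25,243.0572
P = 901.9099.
Convexity = Σ t(t+1)·PV / [P·(1+y)²] = 25,243.0572 / (901.9099 × 1.097256) = 25.50767.

25.51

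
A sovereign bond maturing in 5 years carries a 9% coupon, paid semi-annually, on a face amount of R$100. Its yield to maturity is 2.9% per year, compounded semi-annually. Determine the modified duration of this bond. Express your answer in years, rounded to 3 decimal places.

Periodic yield y = 0.0145. First find Macaulay duration:
  t   CF        PV=CF/(1+0.0145)^t    t·PV
  1         4.50         4.4357         4.4357
  2         4.50         4.3723         8.7446
  3         4.50         4.3098        12.9294
  4         4.50         4.2482        16.9928
  5         4.50         4.1875        20.9374
  6         4.50         4.1276        24.7657
  7         4.50         4.0686        28.4804
  8         4.50         4.0105        32.0838
  9         4.50         3.9532        35.5784
  10      104.50        90.4890       904.8900
  Σ                    128.2023     1,089.8381
P = 128.2023; Macaulay duration = 1,089.8381 / 128.2023 = 8.50092 half-year periods = 4.25046 years.
Modified duration = D_Mac / (1 + y) = 4.25046 / 1.0145 = 4.18971 years.

4.190 years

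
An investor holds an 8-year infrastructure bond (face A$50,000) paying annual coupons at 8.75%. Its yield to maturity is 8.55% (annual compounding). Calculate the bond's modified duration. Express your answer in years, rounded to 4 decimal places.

Periodic yield y = 0.0855. First find Macaulay duration:
  t   CF        PV=CF/(1+0.0855)^t    t·PV
  1     4,375.00     4,030.4007     4,030.4007
  2     4,375.00     3,712.9440     7,425.8880
  3     4,375.00     3,420.4920    10,261.4759
  4     4,375.00     3,151.0750    12,604.3002
  5     4,375.00     2,902.8789    14,514.3945
  6     4,375.00     2,674.2321    16,045.3923
  7     4,375.00     2,463.5947    17,245.1630
  8    54,375.00    28,207.2435   225,657.9480
  Σ                 50,562.8609   307,784.9627
P = 50,562.8609; Macaulay duration = 307,784.9627 / 50,562.8609 = 6.08717 years.
Modified duration = D_Mac / (1 + y) = 6.08717 / 1.0855 = 5.60771 years.

5.6077 years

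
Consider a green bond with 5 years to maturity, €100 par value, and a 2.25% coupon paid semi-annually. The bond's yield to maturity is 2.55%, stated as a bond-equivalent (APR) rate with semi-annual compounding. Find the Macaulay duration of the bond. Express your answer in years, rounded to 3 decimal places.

4.755 years

Periodic yield y = 0.01275. Discount each cash flow and weight by its period:
  t   CF        PV=CF/(1+0.01275)^t    t·PV
  1        1.125         1.1108         1.1108
  2        1.125         1.0969         2.1937
  3        1.125         1.0830         3.2491
  4        1.125         1.0694         4.2776
  5        1.125         1.0559         5.2797
  6        1.125         1.0427         6.2559
  7        1.125         1.0295         7.2067
  8        1.125         1.0166         8.1325
  9        1.125         1.0038         9.0339
  10     101.125        89.0914       890.9145
  Σ                     98.6000       937.6545
Price P = Σ PV = 98.6000.
Macaulay duration = Σ(t·PV) / P = 937.6545 / 98.6000 = 9.50968 half-year periods.
In years: 9.50968 / 2 = 4.75484 years.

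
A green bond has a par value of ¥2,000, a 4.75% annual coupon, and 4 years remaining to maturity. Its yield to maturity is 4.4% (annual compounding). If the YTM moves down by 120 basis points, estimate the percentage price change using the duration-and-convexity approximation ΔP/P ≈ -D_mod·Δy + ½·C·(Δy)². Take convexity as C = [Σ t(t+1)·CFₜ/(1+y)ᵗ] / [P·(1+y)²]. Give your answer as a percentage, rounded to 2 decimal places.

With y = 0.044:
  t   CF        PV=CF/(1+0.044)^t    t·PV        t(t+1)·PV
  1        95.00        90.9962        90.9962         181.9923
  2        95.00        87.1611       174.3222         522.9665
  3        95.00        83.4876       250.4629       1,001.8515
  4     2,095.00     1,763.5267     7,054.1067      35,270.5335
  Σ                  2,025.1715     7,569.8879      36,977.3438
P = 2,025.1715; D_Mac = 3.73790 yrs; D_mod = 3.58036 yrs; C = 16.75224.
Duration effect: -3.58036 × (-0.012) = +0.042964
Convexity effect: 0.5 × 16.75224 × (-0.012)² = +0.0012062
ΔP/P ≈ +0.042964 + 0.0012062 = +0.044171 = +4.4171%.

+4.42%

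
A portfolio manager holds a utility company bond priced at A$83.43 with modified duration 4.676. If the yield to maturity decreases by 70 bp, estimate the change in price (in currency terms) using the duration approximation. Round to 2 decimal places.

Duration approximation: ΔP/P ≈ -D_mod · Δy = -4.676 × (-0.007) = +0.032732.
ΔP ≈ 83.43 × (+0.032732) = +2.73083076.

+A$2.73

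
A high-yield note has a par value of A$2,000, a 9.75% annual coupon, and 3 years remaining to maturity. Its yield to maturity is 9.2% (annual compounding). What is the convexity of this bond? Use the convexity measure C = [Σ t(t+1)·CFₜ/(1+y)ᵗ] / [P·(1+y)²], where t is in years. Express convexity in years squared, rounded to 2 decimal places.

8.92

With y = 0.092:
  t   CF        PV=CF/(1+0.092)^t    t·PV        t(t+1)·PV
  1       195.00       178.5714       178.5714         357.1429
  2       195.00       163.5269       327.0539         981.1617
  3     2,195.00     1,685.6469     5,056.9407      20,227.7630
  Σ                  2,027.7453     5,562.5661      21,566.0675
P = 2,027.7453.
Convexity = Σ t(t+1)·PV / [P·(1+y)²] = 21,566.0675 / (2,027.7453 × 1.192464) = 8.91892.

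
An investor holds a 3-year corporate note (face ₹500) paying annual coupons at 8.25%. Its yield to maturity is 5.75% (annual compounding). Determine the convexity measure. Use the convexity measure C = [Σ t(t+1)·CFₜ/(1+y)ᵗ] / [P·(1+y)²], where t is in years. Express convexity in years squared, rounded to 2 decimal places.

With y = 0.0575:
  t   CF        PV=CF/(1+0.0575)^t    t·PV        t(t+1)·PV
  1        41.25        39.0071        39.0071          78.0142
  2        41.25        36.8861        73.7723         221.3168
  3       541.25       457.6746     1,373.0237       5,492.0948
  Σ                    533.5678     1,485.8031       5,791.4258
P = 533.5678.
Convexity = Σ t(t+1)·PV / [P·(1+y)²] = 5,791.4258 / (533.5678 × 1.118306) = 9.70588.

9.71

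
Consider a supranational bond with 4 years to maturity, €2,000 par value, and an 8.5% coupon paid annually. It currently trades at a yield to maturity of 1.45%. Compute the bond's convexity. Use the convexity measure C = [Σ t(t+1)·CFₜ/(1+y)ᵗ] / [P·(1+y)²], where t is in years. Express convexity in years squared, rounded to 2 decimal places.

16.90

With y = 0.0145:
  t   CF        PV=CF/(1+0.0145)^t    t·PV        t(t+1)·PV
  1       170.00       167.5702       167.5702         335.1405
  2       170.00       165.1752       330.3504         991.0511
  3       170.00       162.8144       488.4431       1,953.7726
  4     2,170.00     2,048.5734     8,194.2936      40,971.4679
  Σ                  2,544.1332     9,180.6573      44,251.4321
P = 2,544.1332.
Convexity = Σ t(t+1)·PV / [P·(1+y)²] = 44,251.4321 / (2,544.1332 × 1.029210) = 16.89987.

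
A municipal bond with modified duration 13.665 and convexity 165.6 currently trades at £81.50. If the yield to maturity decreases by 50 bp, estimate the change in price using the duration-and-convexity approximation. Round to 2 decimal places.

+£5.74

Duration effect: -D_mod·Δy = -13.665 × (-0.005) = +0.068325
Convexity effect: ½·C·(Δy)² = 0.5 × 165.6 × (-0.005)² = +0.0020700
ΔP/P ≈ +0.068325 + 0.0020700 = +0.070395
ΔP ≈ 81.50 × (+0.070395) = +5.7371925.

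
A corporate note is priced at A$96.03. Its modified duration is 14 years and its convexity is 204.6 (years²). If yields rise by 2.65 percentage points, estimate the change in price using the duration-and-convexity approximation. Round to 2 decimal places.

Duration effect: -D_mod·Δy = -14 × (+0.0265) = -0.371000
Convexity effect: ½·C·(Δy)² = 0.5 × 204.6 × (0.0265)² = +0.071840175
ΔP/P ≈ -0.371000 + 0.071840175 = -0.299159825
ΔP ≈ 96.03 × (-0.299159825) = -28.72831799475.

-A$28.73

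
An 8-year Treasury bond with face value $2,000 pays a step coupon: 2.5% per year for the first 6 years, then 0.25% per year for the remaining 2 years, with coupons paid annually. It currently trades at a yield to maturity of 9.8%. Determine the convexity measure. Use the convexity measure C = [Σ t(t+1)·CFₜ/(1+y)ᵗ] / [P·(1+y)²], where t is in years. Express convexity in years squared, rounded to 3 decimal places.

51.082

With y = 0.098:
  t   CF        PV=CF/(1+0.098)^t    t·PV        t(t+1)·PV
  1        50.00        45.5373        45.5373          91.0747
  2        50.00        41.4730        82.9460         248.8379
  3        50.00        37.7714       113.3142         453.2567
  4        50.00        34.4002       137.6007         688.0035
  5        50.00        31.3298       156.6492         939.8955
  6        50.00        28.5336       171.2014       1,198.4095
  7         5.00         2.5987        18.1908         145.5264
  8     2,005.00       949.0643     7,592.5147      68,332.6326
  Σ                  1,170.7083     8,317.9543      72,097.6367
P = 1,170.7083.
Convexity = Σ t(t+1)·PV / [P·(1+y)²] = 72,097.6367 / (1,170.7083 × 1.205604) = 51.08197.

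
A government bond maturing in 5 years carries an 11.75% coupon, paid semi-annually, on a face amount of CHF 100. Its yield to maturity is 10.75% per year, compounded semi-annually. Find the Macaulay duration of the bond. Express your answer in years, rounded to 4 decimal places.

3.9420 years

Periodic yield y = 0.05375. Discount each cash flow and weight by its period:
  t   CF        PV=CF/(1+0.05375)^t    t·PV
  1        5.875         5.5753         5.5753
  2        5.875         5.2909        10.5819
  3        5.875         5.0211        15.0632
  4        5.875         4.7649        19.0598
  5        5.875         4.5219        22.6094
  6        5.875         4.2912        25.7474
  7        5.875         4.0723        28.5064
  8        5.875         3.8646        30.9170
  9        5.875         3.6675        33.0075
  10     105.875        62.7217       627.2166
  Σ                    103.7915       818.2845
Price P = Σ PV = 103.7915.
Macaulay duration = Σ(t·PV) / P = 818.2845 / 103.7915 = 7.88392 half-year periods.
In years: 7.88392 / 2 = 3.94196 years.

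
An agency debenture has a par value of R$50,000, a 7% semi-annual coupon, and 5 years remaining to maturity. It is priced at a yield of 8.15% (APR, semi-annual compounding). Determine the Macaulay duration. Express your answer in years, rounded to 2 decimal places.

4.28 years

Periodic yield y = 0.04075. Discount each cash flow and weight by its period:
  t   CF        PV=CF/(1+0.04075)^t    t·PV
  1     1,750.00     1,681.4797     1,681.4797
  2     1,750.00     1,615.6423     3,231.2846
  3     1,750.00     1,552.3827     4,657.1481
  4     1,750.00     1,491.6000     5,966.3999
  5     1,750.00     1,433.1972     7,165.9860
  6     1,750.00     1,377.0811     8,262.4869
  7     1,750.00     1,323.1623     9,262.1360
  8     1,750.00     1,271.3546    10,170.8366
  9     1,750.00     1,221.5754    10,994.1785
  10   51,750.00    34,709.3242   347,093.2425
  Σ                 47,676.7995   408,485.1787
Price P = Σ PV = 47,676.7995.
Macaulay duration = Σ(t·PV) / P = 408,485.1787 / 47,676.7995 = 8.56780 half-year periods.
In years: 8.56780 / 2 = 4.28390 years.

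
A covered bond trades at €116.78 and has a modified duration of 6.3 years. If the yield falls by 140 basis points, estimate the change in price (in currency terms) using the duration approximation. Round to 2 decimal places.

Duration approximation: ΔP/P ≈ -D_mod · Δy = -6.3 × (-0.014) = +0.088200.
ΔP ≈ 116.78 × (+0.088200) = +10.299996.

+€10.30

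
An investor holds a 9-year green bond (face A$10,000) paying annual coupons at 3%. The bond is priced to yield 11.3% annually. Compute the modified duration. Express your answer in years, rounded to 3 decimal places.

Periodic yield y = 0.113. First find Macaulay duration:
  t   CF        PV=CF/(1+0.113)^t    t·PV
  1       300.00       269.5418       269.5418
  2       300.00       242.1759       484.3518
  3       300.00       217.5884       652.7652
  4       300.00       195.4972       781.9889
  5       300.00       175.6489       878.2445
  6       300.00       157.8157       946.8943
  7       300.00       141.7931       992.5517
  8       300.00       127.3972     1,019.1777
  9    10,300.00     3,929.8932    35,369.0386
  Σ                  5,457.3514    41,394.5546
P = 5,457.3514; Macaulay duration = 41,394.5546 / 5,457.3514 = 7.58510 years.
Modified duration = D_Mac / (1 + y) = 7.58510 / 1.113 = 6.81500 years.

6.815 years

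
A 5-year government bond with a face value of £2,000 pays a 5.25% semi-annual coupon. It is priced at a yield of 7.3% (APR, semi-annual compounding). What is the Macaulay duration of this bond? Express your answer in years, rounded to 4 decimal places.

4.4325 years

Periodic yield y = 0.0365. Discount each cash flow and weight by its period:
  t   CF        PV=CF/(1+0.0365)^t    t·PV
  1        52.50        50.6512        50.6512
  2        52.50        48.8676        97.7351
  3        52.50        47.1467       141.4401
  4        52.50        45.4865       181.9458
  5        52.50        43.8847       219.4233
  6        52.50        42.3393       254.0357
  7        52.50        40.8483       285.9382
  8        52.50        39.4099       315.2789
  9        52.50        38.0221       342.1985
  10    2,052.50     1,434.1352    14,341.3522
  Σ                  1,830.7913    16,229.9990
Price P = Σ PV = 1,830.7913.
Macaulay duration = Σ(t·PV) / P = 16,229.9990 / 1,830.7913 = 8.86502 half-year periods.
In years: 8.86502 / 2 = 4.43251 years.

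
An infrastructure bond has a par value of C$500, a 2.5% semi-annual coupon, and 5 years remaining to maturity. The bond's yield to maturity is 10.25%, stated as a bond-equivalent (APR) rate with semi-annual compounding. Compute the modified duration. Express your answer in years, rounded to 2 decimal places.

Periodic yield y = 0.05125. First find Macaulay duration:
  t   CF        PV=CF/(1+0.05125)^t    t·PV
  1         6.25         5.9453         5.9453
  2         6.25         5.6555        11.3109
  3         6.25         5.3797        16.1392
  4         6.25         5.1175        20.4699
  5         6.25         4.8680        24.3400
  6         6.25         4.6307        27.7840
  7         6.25         4.4049        30.8344
  8         6.25         4.1902        33.5214
  9         6.25         3.9859        35.8731
  10      506.25       307.1178     3,071.1777
  Σ                    351.2954     3,277.3960
P = 351.2954; Macaulay duration = 3,277.3960 / 351.2954 = 9.32946 half-year periods = 4.66473 years.
Modified duration = D_Mac / (1 + y) = 4.66473 / 1.05125 = 4.43732 years.

4.44 years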